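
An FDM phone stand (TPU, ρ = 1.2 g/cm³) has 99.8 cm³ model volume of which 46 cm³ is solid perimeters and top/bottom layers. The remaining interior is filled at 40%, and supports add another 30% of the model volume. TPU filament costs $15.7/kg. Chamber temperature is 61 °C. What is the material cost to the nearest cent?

Interior volume = 99.8 − 46, so 53.8 cm³.
Infill volume: 0.40 × 53.8 → 21.52 cm³.
Support = 0.30 × 99.8, so 29.94 cm³.
Deposited volume = 46 + 21.52 + 29.94 = 97.46 cm³.
Mass: 97.46 × 1.2 → 116.952 g.
At $15.7/kg: 116.952/1000 × 15.7 = $1.84.

$1.84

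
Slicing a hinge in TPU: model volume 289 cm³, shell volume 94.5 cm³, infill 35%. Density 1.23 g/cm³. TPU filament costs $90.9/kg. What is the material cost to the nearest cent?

$18.18

Volume inside the shell: 289 − 94.5 → 194.5 cm³.
Infill volume = 0.35 × 194.5, so 68.075 cm³.
Total printed volume = 94.5 + 68.075, so 162.575 cm³.
Mass: 162.575 × 1.23 → 199.96725 g.
At $90.9/kg: 199.96725/1000 × 90.9 = $18.18.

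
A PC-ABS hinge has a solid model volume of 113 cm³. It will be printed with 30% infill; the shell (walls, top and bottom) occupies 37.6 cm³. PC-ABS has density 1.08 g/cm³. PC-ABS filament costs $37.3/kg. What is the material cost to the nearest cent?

$2.43

Infill region = 113 − 37.6 = 75.4 cm³.
Infill volume: 0.30 × 75.4 → 22.62 cm³.
Total extruded: 37.6 + 22.62 → 60.22 cm³.
Mass = 60.22 × 1.08 = 65.0376 g.
Cost = 65.0376 g / 1000 × $37.3/kg = $2.43.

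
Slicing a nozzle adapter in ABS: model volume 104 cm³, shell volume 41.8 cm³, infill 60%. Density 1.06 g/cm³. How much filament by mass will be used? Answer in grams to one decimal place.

Infill region: 104 − 41.8 → 62.2 cm³.
Infill deposited = 0.60 × 62.2 = 37.32 cm³.
Deposited volume = 41.8 + 37.32, so 79.12 cm³.
Mass: 79.12 × 1.06 → 83.8672 g.

83.9 g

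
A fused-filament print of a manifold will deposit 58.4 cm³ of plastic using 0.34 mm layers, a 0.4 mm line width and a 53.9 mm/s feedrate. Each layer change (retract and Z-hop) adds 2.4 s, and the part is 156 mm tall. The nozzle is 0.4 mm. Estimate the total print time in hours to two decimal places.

Extrusion cross-section = 0.34 × 0.4, so 0.136 mm².
Total extruded path = 58400/0.136 = 429411.8 mm.
Time extruding: 429411.8 / 53.9 → 7966.8 s.
Number of layers: 156 / 0.34 → 459 (rounded up).
Non-print overhead = 459 × 2.4, so 1101.6 s.
Altogether 7966.8 + 1101.6 = 9068.4 s, i.e. 2.52 hours.

2.52 hours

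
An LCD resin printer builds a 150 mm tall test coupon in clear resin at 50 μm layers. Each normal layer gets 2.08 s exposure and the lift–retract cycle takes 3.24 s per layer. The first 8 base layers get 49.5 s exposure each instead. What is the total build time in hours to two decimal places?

Layer count = ceil(150 / 0.05) = 3000.
Bottom layers: 8 × (49.5 + 3.24) → 421.92 s.
Remaining layers = 2992 × (2.08 + 3.24) = 15917.44 s.
Total = 421.92 + 15917.44 = 16339.36 s = 4.54 hours.

4.54 hours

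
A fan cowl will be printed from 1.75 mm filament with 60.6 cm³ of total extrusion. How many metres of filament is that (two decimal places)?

25.19 m

Filament cross-section = π × (1.75/2)² = 2.4053 mm².
L = 60600 mm³ / 2.4053 mm² = 25194.36 mm, i.e. 25.19 m.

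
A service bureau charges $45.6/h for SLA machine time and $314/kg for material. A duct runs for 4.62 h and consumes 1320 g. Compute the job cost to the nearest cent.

$625.15

Time charge = 45.6 × 4.62 = $210.672.
Feedstock cost = 314 × 1320/1000, so $414.48.
Total = 210.672 + 414.48 = 625.152 ≈ $625.15.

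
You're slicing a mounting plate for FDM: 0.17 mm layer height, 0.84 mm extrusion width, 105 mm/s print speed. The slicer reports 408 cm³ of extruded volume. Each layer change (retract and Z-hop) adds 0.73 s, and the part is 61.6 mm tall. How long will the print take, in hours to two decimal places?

7.63 hours

Line area = 0.17 × 0.84, so 0.1428 mm².
Path length: 408000 mm³ / 0.1428 mm² → 2857142.9 mm.
Extrusion time = 2857142.9 / 105, so 27210.9 s.
Layers = ⌈61.6/0.17⌉ = 363.
Z-hop total: 363 × 0.73 → 264.99 s.
Total = 27210.9 + 264.99 = 27475.89 s = 7.63 hours.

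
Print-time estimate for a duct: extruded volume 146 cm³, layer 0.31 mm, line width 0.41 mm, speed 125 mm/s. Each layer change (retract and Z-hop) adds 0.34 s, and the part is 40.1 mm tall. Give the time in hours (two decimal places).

Extrusion cross-section = 0.31 × 0.41 = 0.1271 mm².
Toolpath length = 146 cm³ / 0.1271 mm² = 146000 / 0.1271 = 1148701.8 mm.
Extrusion time: 1148701.8 / 125 → 9189.6 s.
Number of layers: 40.1 / 0.31 → 130 (rounded up).
Non-print overhead = 130 × 0.34 = 44.2 s.
Altogether 9189.6 + 44.2 = 9233.8 s, i.e. 2.56 hours.

2.56 hours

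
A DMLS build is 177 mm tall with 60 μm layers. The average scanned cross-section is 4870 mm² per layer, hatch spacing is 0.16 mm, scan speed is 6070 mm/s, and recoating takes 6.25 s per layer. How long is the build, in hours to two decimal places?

Layer count = ceil(177 / 0.06) = 2950.
Per-layer scan distance = 4870 / 0.16 = 30437.5 mm.
Scan time per layer = 30437.5 / 6070 = 5.0144 s.
Per-layer time = 5.0144 + 6.25 = 11.2644 s.
Build time = 2950 × 11.2644 = 33229.98 s = 9.23 hours.

9.23 hours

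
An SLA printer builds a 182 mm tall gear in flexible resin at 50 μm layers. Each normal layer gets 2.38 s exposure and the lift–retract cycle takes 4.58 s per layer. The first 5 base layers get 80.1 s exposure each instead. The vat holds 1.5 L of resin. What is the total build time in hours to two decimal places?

Layer count = ceil(182 / 0.05) = 3640.
Base layers: 5 × (80.1 + 4.58) → 423.4 s.
Regular layers = 3635 × (2.38 + 4.58), so 25299.6 s.
Sum: 423.4 + 25299.6 = 25723 s → 7.15 hours.

7.15 hours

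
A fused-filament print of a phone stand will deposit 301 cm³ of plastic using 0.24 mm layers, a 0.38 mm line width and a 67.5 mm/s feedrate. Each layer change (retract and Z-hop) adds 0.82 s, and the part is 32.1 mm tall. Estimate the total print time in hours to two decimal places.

Extrusion cross-section: 0.24 × 0.38 → 0.0912 mm².
Total extruded path = 301000/0.0912 = 3300438.6 mm.
Extrusion time = 3300438.6 / 67.5 = 48895.4 s.
Layers = ⌈32.1/0.24⌉ = 134.
Z-hop total: 134 × 0.82 → 109.88 s.
Total = 48895.4 + 109.88 = 49005.28 s = 13.61 hours.

13.61 hours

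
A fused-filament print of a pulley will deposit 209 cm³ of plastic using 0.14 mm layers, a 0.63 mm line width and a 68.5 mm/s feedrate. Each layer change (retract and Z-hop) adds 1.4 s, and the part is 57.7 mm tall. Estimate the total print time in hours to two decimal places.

Bead cross-section: 0.14 × 0.63 → 0.0882 mm².
Toolpath length = 209 cm³ / 0.0882 mm² = 209000 / 0.0882 = 2369614.5 mm.
Extrusion time = 2369614.5 / 68.5 = 34592.9 s.
Layer count = ceil(57.7 / 0.14) = 413.
Layer-change overhead = 413 × 1.4, so 578.2 s.
Total = 34592.9 + 578.2 = 35171.1 s = 9.77 hours.

9.77 hours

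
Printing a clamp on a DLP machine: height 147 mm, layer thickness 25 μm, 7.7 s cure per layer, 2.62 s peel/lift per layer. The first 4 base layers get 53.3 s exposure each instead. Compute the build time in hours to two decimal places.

Layers = ⌈147/0.025⌉ = 5880.
Base layers = 4 × (53.3 + 2.62), so 223.68 s.
Normal layers: 5876 × (7.7 + 2.62) → 60640.32 s.
Total = 223.68 + 60640.32 = 60864 s = 16.91 hours.

16.91 hours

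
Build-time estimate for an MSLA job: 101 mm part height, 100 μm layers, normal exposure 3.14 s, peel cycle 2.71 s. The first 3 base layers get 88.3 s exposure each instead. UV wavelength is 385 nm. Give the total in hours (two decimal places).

1.71 hours

Number of layers: 101 / 0.1 → 1010 (rounded up).
Base layers = 3 × (88.3 + 2.71), so 273.03 s.
Normal layers = 1007 × (3.14 + 2.71), so 5890.95 s.
Sum: 273.03 + 5890.95 = 6163.98 s → 1.71 hours.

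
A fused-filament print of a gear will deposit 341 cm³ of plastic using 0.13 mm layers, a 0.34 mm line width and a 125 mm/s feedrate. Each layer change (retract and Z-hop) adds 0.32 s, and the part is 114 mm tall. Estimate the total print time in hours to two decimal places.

17.22 hours

Bead cross-section: 0.13 × 0.34 → 0.0442 mm².
Toolpath length = 341 cm³ / 0.0442 mm² = 341000 / 0.0442 = 7714932.1 mm.
Extrusion time = 7714932.1 / 125 = 61719.5 s.
Layers = ⌈114/0.13⌉ = 877.
Layer-change overhead = 877 × 0.32 = 280.64 s.
Total = 61719.5 + 280.64 = 62000.14 s = 17.22 hours.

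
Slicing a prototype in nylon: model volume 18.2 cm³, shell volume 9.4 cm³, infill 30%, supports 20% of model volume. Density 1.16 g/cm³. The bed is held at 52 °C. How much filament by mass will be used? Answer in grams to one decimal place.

Volume inside the shell: 18.2 − 9.4 → 8.8 cm³.
Infill deposited = 0.30 × 8.8, so 2.64 cm³.
Support = 0.20 × 18.2, so 3.64 cm³.
Deposited volume: 9.4 + 2.64 + 3.64 → 15.68 cm³.
Mass = 15.68 × 1.16, so 18.1888 g.

18.2 g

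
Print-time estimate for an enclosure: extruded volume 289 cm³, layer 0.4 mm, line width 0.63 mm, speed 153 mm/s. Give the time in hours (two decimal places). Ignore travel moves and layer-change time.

Line area = 0.4 × 0.63 = 0.252 mm².
Total extruded path = 289000/0.252 = 1146825.4 mm.
Extrusion time: 1146825.4 / 153 → 7495.6 s.
7495.6 s = 2.08 hours.

2.08 hours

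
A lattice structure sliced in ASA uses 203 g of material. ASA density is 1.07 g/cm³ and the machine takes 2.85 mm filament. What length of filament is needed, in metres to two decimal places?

29.74 m

Extruded volume: 203/1.07 = 189.7196 cm³ (189719.6 mm³).
Cross-section of 2.85 mm filament: π·(2.85/2)² = 6.3794 mm².
L = V/A = 189719.6/6.3794 = 29739.41 mm → 29.74 m.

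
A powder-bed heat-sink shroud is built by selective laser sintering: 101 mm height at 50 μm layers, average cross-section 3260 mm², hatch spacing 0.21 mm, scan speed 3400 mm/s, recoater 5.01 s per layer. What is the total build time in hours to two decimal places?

Number of layers: 101 / 0.05 → 2020 (rounded up).
Per-layer scan distance = 3260 / 0.21, so 15523.8 mm.
Scan time per layer = 15523.8 / 3400, so 4.5658 s.
Layer cycle = 4.5658 + 5.01, so 9.5758 s.
Total: 2020 × 9.5758 s = 19343.116 s → 5.37 hours.

5.37 hours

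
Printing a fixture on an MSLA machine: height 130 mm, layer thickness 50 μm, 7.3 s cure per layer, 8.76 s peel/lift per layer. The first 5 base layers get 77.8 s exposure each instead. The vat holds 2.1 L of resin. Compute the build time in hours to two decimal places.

Layer count = ceil(130 / 0.05) = 2600.
Base layers = 5 × (77.8 + 8.76) = 432.8 s.
Remaining layers: 2595 × (7.3 + 8.76) → 41675.7 s.
Total = 432.8 + 41675.7 = 42108.5 s = 11.70 hours.

11.70 hours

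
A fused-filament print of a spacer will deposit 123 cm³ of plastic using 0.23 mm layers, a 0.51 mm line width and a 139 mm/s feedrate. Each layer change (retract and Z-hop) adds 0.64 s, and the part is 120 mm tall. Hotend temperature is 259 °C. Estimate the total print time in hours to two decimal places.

Bead cross-section = 0.23 × 0.51, so 0.1173 mm².
Toolpath length = 123 cm³ / 0.1173 mm² = 123000 / 0.1173 = 1048593.4 mm.
Time extruding = 1048593.4 / 139 = 7543.8 s.
Layers = ⌈120/0.23⌉ = 522.
Non-print overhead = 522 × 0.64, so 334.08 s.
Altogether 7543.8 + 334.08 = 7877.88 s, i.e. 2.19 hours.

2.19 hours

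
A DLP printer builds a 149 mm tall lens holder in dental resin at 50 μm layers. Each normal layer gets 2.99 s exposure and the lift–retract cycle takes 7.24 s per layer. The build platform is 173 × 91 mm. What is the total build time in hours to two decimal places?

8.47 hours

Number of layers: 149 / 0.05 → 2980 (rounded up).
Per-layer time = 2.99 + 7.24 = 10.23 s.
Build time: 2980 × 10.23 s = 30485.4 s, i.e. 8.47 hours.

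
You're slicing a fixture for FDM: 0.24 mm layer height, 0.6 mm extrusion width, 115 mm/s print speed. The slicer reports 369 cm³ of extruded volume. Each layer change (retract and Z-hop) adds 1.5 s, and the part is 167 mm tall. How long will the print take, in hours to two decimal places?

Bead cross-section = 0.24 × 0.6 = 0.144 mm².
Path length: 369000 mm³ / 0.144 mm² → 2562500 mm.
Extrusion time = 2562500 / 115 = 22282.6 s.
Layers = ⌈167/0.24⌉ = 696.
Z-hop total: 696 × 1.5 → 1044 s.
Total = 22282.6 + 1044 = 23326.6 s = 6.48 hours.

6.48 hours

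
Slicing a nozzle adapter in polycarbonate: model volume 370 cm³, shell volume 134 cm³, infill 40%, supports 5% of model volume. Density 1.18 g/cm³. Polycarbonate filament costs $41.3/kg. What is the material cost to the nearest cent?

$12.03

Infill region = 370 − 134, so 236 cm³.
Deposited infill = 0.40 × 236 = 94.4 cm³.
Support: 0.05 × 370 → 18.5 cm³.
Deposited volume: 134 + 94.4 + 18.5 → 246.9 cm³.
Mass = 246.9 × 1.18, so 291.342 g.
At $41.3/kg: 291.342/1000 × 41.3 = $12.03.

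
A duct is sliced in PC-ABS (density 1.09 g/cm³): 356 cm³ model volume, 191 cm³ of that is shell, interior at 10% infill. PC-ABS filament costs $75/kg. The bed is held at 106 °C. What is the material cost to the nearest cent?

$16.96

Infill region: 356 − 191 → 165 cm³.
Infill deposited = 0.10 × 165, so 16.5 cm³.
Deposited volume = 191 + 16.5 = 207.5 cm³.
Mass = 207.5 × 1.09, so 226.175 g.
Cost = 226.175 g / 1000 × $75/kg = $16.96.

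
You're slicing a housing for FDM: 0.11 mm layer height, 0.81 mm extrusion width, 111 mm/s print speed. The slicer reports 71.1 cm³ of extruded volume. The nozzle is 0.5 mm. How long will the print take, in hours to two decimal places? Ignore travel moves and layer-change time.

2.00 hours

Bead cross-section = 0.11 × 0.81, so 0.0891 mm².
Path length: 71100 mm³ / 0.0891 mm² → 797979.8 mm.
Time extruding = 797979.8 / 111 = 7189 s.
In the requested units: 7189 s = 2.00 hours.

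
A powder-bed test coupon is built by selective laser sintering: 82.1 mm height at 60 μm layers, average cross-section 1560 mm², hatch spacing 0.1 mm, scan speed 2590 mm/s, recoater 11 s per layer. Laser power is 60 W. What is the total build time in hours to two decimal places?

6.47 hours

Number of layers: 82.1 / 0.06 → 1369 (rounded up).
Hatch length per layer = 1560 / 0.1, so 15600 mm.
Per-layer scan time = 15600 / 2590 = 6.0232 s.
Layer cycle = 6.0232 + 11 = 17.0232 s.
Build time = 1369 × 17.0232 = 23304.7608 s = 6.47 hours.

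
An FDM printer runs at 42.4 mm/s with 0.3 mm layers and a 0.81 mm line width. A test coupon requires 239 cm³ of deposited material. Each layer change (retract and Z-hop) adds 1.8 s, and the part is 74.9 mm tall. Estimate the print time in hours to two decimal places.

Extrusion cross-section: 0.3 × 0.81 → 0.243 mm².
Toolpath length = 239 cm³ / 0.243 mm² = 239000 / 0.243 = 983539.1 mm.
Print-move time = 983539.1 / 42.4, so 23196.7 s.
Layers = ⌈74.9/0.3⌉ = 250.
Z-hop total: 250 × 1.8 → 450 s.
Altogether 23196.7 + 450 = 23646.7 s, i.e. 6.57 hours.

6.57 hours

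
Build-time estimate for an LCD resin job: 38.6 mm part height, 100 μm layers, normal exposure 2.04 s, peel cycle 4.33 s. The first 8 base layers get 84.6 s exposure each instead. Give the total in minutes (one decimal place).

Layer count = ceil(38.6 / 0.1) = 386.
Burn-in layers: 8 × (84.6 + 4.33) → 711.44 s.
Normal layers: 378 × (2.04 + 4.33) → 2407.86 s.
Total = 711.44 + 2407.86 = 3119.3 s = 52.0 minutes.

52.0 minutes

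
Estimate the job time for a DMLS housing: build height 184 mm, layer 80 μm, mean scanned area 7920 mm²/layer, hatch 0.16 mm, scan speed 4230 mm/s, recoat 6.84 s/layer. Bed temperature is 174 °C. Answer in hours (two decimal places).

11.85 hours

Number of layers: 184 / 0.08 → 2300 (rounded up).
Per-layer scan distance: 7920 / 0.16 → 49500 mm.
Laser time per layer: 49500 / 4230 → 11.7021 s.
Layer cycle: 11.7021 + 6.84 → 18.5421 s.
2300 layers × 18.5421 s/layer = 42646.83 s, i.e. 11.85 hours.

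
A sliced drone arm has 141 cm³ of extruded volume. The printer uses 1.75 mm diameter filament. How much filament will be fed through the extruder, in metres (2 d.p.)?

Cross-section of 1.75 mm filament: π·(1.75/2)² = 2.4053 mm².
L = 141000 mm³ / 2.4053 mm² = 58620.55 mm, i.e. 58.62 m.

58.62 m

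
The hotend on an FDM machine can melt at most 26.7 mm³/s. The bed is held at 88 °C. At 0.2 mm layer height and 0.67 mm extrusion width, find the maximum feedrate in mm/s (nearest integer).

Extrusion cross-section = 0.2 × 0.67 = 0.134 mm².
v_max = Q/A = 26.7/0.134 = 199.25 mm/s → 199 mm/s.

199 mm/s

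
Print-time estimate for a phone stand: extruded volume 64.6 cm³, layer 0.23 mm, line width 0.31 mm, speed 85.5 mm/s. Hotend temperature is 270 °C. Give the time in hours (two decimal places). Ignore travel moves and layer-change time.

Line area = 0.23 × 0.31 = 0.0713 mm².
Total extruded path = 64600/0.0713 = 906030.9 mm.
Time extruding = 906030.9 / 85.5, so 10596.9 s.
10596.9 s = 2.94 hours.

2.94 hours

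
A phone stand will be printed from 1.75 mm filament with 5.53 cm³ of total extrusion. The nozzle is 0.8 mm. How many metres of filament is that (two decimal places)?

A = π r² = π × 0.875² = 2.4053 mm².
L = 5530 mm³ / 2.4053 mm² = 2299.09 mm, i.e. 2.30 m.

2.30 m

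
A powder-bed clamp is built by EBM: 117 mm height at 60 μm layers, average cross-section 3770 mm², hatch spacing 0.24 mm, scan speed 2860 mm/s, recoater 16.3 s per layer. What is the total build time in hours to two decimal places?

Layers = ⌈117/0.06⌉ = 1950.
Hatch length per layer: 3770 / 0.24 → 15708.3 mm.
Per-layer scan time: 15708.3 / 2860 → 5.4924 s.
Per-layer time = 5.4924 + 16.3 = 21.7924 s.
Build time = 1950 × 21.7924 = 42495.18 s = 11.80 hours.

11.80 hours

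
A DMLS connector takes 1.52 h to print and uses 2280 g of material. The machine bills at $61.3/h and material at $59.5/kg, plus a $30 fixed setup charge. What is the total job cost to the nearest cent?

$258.84

Machine-time cost = 61.3 × 1.52 = $93.176.
Material cost = 59.5 × 2280/1000, so $135.66.
Adding setup: 93.176 + 135.66 + 30 → 258.836 ≈ $258.84.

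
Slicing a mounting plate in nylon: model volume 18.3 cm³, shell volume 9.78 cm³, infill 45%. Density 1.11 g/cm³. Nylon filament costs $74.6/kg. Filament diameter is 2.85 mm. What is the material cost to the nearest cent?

$1.13

Interior volume = 18.3 − 9.78 = 8.52 cm³.
Deposited infill = 0.45 × 8.52, so 3.834 cm³.
Total printed volume: 9.78 + 3.834 → 13.614 cm³.
Mass: 13.614 × 1.11 → 15.11154 g.
At $74.6/kg: 15.11154/1000 × 74.6 = $1.13.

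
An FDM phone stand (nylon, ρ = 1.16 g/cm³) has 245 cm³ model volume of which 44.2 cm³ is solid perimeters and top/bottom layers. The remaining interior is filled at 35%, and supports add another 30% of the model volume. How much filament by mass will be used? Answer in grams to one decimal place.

Interior volume: 245 − 44.2 → 200.8 cm³.
Deposited infill = 0.35 × 200.8, so 70.28 cm³.
Support: 0.30 × 245 → 73.5 cm³.
Total printed volume: 44.2 + 70.28 + 73.5 → 187.98 cm³.
Mass = 187.98 × 1.16, so 218.0568 g.

218.1 g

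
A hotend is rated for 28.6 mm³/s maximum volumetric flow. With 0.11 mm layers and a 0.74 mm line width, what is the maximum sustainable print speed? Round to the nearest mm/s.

351 mm/s

Extrusion cross-section = 0.11 × 0.74 = 0.0814 mm².
Max speed = 28.6 / 0.0814 = 351.35 ≈ 351 mm/s.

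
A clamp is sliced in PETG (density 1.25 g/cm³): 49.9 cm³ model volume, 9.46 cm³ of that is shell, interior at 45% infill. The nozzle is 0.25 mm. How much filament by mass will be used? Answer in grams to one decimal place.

Volume inside the shell = 49.9 − 9.46, so 40.44 cm³.
Deposited infill = 0.45 × 40.44, so 18.198 cm³.
Total printed volume = 9.46 + 18.198 = 27.658 cm³.
Mass: 27.658 × 1.25 → 34.5725 g.

34.6 g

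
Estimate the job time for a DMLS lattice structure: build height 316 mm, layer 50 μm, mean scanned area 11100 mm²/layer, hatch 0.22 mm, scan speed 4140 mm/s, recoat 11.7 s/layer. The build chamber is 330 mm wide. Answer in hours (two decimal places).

41.94 hours

Number of layers: 316 / 0.05 → 6320 (rounded up).
Per-layer scan distance: 11100 / 0.22 → 50454.5 mm.
Per-layer scan time = 50454.5 / 4140 = 12.1871 s.
Per-layer time: 12.1871 + 11.7 → 23.8871 s.
Total: 6320 × 23.8871 s = 150966.472 s → 41.94 hours.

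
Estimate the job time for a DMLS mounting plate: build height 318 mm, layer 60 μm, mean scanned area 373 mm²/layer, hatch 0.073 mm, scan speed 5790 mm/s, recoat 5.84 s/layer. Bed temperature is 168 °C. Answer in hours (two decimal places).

Number of layers: 318 / 0.06 → 5300 (rounded up).
Scan path per layer: 373 / 0.073 → 5109.6 mm.
Laser time per layer: 5109.6 / 5790 → 0.8825 s.
Layer cycle = 0.8825 + 5.84, so 6.7225 s.
Total: 5300 × 6.7225 s = 35629.25 s → 9.90 hours.

9.90 hours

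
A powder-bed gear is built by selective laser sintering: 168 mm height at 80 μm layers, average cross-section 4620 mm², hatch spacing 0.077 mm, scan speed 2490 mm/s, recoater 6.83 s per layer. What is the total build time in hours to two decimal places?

Number of layers: 168 / 0.08 → 2100 (rounded up).
Hatch length per layer = 4620 / 0.077, so 60000 mm.
Scan time per layer = 60000 / 2490, so 24.0964 s.
Time per layer = 24.0964 + 6.83 = 30.9264 s.
2100 layers × 30.9264 s/layer = 64945.44 s, i.e. 18.04 hours.

18.04 hours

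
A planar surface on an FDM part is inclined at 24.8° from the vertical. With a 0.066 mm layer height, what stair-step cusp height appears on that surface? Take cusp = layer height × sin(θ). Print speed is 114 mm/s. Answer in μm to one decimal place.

Cusp = layer height × sin(24.8°) = 0.066 × 0.4195 = 0.027687 mm = 27.7 μm.

27.7 μm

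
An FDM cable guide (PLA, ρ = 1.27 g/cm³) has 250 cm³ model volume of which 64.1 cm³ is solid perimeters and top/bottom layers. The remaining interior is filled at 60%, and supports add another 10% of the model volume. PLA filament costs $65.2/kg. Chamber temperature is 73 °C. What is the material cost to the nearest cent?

$16.61

Volume inside the shell = 250 − 64.1 = 185.9 cm³.
Infill volume = 0.60 × 185.9 = 111.54 cm³.
Support: 0.10 × 250 → 25 cm³.
Total printed volume: 64.1 + 111.54 + 25 → 200.64 cm³.
Mass = 200.64 × 1.27 = 254.8128 g.
At $65.2/kg: 254.8128/1000 × 65.2 = $16.61.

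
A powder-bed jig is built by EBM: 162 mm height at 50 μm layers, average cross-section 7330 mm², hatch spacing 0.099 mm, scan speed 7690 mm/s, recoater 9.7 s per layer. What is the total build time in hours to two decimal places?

17.40 hours

Layers = ⌈162/0.05⌉ = 3240.
Hatch length per layer = 7330 / 0.099, so 74040.4 mm.
Beam time per layer: 74040.4 / 7690 → 9.6281 s.
Time per layer = 9.6281 + 9.7 = 19.3281 s.
3240 layers × 19.3281 s/layer = 62623.044 s, i.e. 17.40 hours.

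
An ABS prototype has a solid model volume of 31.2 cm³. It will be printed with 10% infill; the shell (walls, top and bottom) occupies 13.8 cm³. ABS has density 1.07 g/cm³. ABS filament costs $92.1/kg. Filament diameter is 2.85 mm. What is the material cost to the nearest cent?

$1.53

Volume inside the shell: 31.2 − 13.8 → 17.4 cm³.
Infill deposited = 0.10 × 17.4, so 1.74 cm³.
Total printed volume = 13.8 + 1.74, so 15.54 cm³.
Mass = 15.54 × 1.07, so 16.6278 g.
At $92.1/kg: 16.6278/1000 × 92.1 = $1.53.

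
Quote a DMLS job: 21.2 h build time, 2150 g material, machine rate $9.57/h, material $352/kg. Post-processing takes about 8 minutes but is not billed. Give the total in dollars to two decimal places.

Machine-time cost: 9.57 × 21.2 → $202.884.
Feedstock cost = 352 × 2150/1000, so $756.80.
Job cost: 202.884 + 756.80 = 959.684 ≈ $959.68.

$959.68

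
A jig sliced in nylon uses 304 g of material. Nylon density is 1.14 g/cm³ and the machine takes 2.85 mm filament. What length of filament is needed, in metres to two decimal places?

Volume = 304 g / 1.14 g·cm⁻³ = 266.6667 cm³ = 266666.7 mm³.
A = π r² = π × 1.425² = 6.3794 mm².
Length = 266666.7 / 6.3794 = 41801.22 mm = 41.80 m.

41.80 m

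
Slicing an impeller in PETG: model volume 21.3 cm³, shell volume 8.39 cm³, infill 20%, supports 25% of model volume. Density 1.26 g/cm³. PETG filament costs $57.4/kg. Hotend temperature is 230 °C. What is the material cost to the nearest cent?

Infill region: 21.3 − 8.39 → 12.91 cm³.
Deposited infill = 0.20 × 12.91 = 2.582 cm³.
Support: 0.25 × 21.3 → 5.325 cm³.
Total printed volume = 8.39 + 2.582 + 5.325, so 16.297 cm³.
Mass = 16.297 × 1.26 = 20.53422 g.
At $57.4/kg: 20.53422/1000 × 57.4 = $1.18.

$1.18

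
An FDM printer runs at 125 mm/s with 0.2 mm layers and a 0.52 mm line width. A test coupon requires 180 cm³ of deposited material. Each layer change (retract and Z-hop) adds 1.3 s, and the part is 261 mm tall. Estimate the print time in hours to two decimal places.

Extrusion cross-section: 0.2 × 0.52 → 0.104 mm².
Toolpath length = 180 cm³ / 0.104 mm² = 180000 / 0.104 = 1730769.2 mm.
Print-move time: 1730769.2 / 125 → 13846.2 s.
Layers = ⌈261/0.2⌉ = 1305.
Z-hop total: 1305 × 1.3 → 1696.5 s.
Total = 13846.2 + 1696.5 = 15542.7 s = 4.32 hours.

4.32 hours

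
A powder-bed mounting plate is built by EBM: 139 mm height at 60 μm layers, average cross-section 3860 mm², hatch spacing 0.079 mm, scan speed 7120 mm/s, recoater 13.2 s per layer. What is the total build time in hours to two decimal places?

Layers = ⌈139/0.06⌉ = 2317.
Scan path per layer = 3860 / 0.079 = 48860.8 mm.
Per-layer scan time = 48860.8 / 7120 = 6.8625 s.
Layer cycle = 6.8625 + 13.2, so 20.0625 s.
Total: 2317 × 20.0625 s = 46484.8125 s → 12.91 hours.

12.91 hours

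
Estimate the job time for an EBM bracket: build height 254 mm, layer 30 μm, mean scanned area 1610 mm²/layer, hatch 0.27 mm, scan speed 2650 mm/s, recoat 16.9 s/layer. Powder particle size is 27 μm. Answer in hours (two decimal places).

Layers = ⌈254/0.03⌉ = 8467.
Scan path per layer = 1610 / 0.27, so 5963 mm.
Beam time per layer = 5963 / 2650 = 2.2502 s.
Layer cycle = 2.2502 + 16.9 = 19.1502 s.
Total: 8467 × 19.1502 s = 162144.7434 s → 45.04 hours.

45.04 hours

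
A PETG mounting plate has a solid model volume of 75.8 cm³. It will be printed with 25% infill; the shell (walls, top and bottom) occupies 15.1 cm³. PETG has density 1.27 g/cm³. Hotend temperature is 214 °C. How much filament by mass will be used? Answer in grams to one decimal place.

38.4 g

Interior volume = 75.8 − 15.1, so 60.7 cm³.
Infill deposited = 0.25 × 60.7 = 15.175 cm³.
Total extruded = 15.1 + 15.175 = 30.275 cm³.
Mass = 30.275 × 1.27, so 38.44925 g.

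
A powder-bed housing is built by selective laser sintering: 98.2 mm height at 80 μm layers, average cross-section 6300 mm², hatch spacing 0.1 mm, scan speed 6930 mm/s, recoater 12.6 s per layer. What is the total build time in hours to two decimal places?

7.40 hours

Layer count = ceil(98.2 / 0.08) = 1228.
Hatch length per layer: 6300 / 0.1 → 63000 mm.
Per-layer scan time = 63000 / 6930 = 9.0909 s.
Time per layer = 9.0909 + 12.6, so 21.6909 s.
1228 layers × 21.6909 s/layer = 26636.4252 s, i.e. 7.40 hours.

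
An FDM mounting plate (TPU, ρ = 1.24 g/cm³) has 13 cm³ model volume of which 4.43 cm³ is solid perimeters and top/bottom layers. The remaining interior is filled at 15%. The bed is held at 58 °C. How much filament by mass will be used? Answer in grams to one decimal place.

Interior volume = 13 − 4.43, so 8.57 cm³.
Deposited infill = 0.15 × 8.57, so 1.2855 cm³.
Total printed volume = 4.43 + 1.2855 = 5.7155 cm³.
Mass: 5.7155 × 1.24 → 7.08722 g.

7.1 g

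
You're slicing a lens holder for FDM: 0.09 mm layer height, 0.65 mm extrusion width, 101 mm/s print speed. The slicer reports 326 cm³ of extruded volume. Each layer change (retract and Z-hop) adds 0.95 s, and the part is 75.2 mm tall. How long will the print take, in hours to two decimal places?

15.55 hours

Bead cross-section = 0.09 × 0.65, so 0.0585 mm².
Toolpath length = 326 cm³ / 0.0585 mm² = 326000 / 0.0585 = 5572649.6 mm.
Print-move time: 5572649.6 / 101 → 55174.7 s.
Number of layers: 75.2 / 0.09 → 836 (rounded up).
Non-print overhead: 836 × 0.95 → 794.2 s.
Altogether 55174.7 + 794.2 = 55968.9 s, i.e. 15.55 hours.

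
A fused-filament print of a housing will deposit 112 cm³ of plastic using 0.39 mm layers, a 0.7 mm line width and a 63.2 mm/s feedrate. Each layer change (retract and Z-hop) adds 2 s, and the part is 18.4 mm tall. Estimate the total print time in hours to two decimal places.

Line area: 0.39 × 0.7 → 0.273 mm².
Total extruded path = 112000/0.273 = 410256.4 mm.
Time extruding = 410256.4 / 63.2, so 6491.4 s.
Layers = ⌈18.4/0.39⌉ = 48.
Z-hop total = 48 × 2, so 96 s.
Total = 6491.4 + 96 = 6587.4 s = 1.83 hours.

1.83 hours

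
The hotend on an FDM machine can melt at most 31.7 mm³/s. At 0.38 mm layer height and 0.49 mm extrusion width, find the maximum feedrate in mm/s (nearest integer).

170 mm/s

Extrusion cross-section = 0.38 × 0.49, so 0.1862 mm².
v_max = Q/A = 31.7/0.1862 = 170.25 mm/s → 170 mm/s.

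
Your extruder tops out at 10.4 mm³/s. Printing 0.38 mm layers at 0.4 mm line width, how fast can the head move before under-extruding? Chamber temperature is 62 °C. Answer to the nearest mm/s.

Extrusion cross-section = 0.38 × 0.4 = 0.152 mm².
Max speed = 10.4 / 0.152 = 68.42 ≈ 68 mm/s.

68 mm/s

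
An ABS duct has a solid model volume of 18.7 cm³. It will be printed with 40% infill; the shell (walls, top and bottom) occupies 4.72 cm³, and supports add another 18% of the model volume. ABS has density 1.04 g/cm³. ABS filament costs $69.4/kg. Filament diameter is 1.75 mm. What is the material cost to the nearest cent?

Infill region = 18.7 − 4.72, so 13.98 cm³.
Infill volume = 0.40 × 13.98 = 5.592 cm³.
Support = 0.18 × 18.7, so 3.366 cm³.
Deposited volume = 4.72 + 5.592 + 3.366 = 13.678 cm³.
Mass = 13.678 × 1.04 = 14.22512 g.
At $69.4/kg: 14.22512/1000 × 69.4 = $0.99.

$0.99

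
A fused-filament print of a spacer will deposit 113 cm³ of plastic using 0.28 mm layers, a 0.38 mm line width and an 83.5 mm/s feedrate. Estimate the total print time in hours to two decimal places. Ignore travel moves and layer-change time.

Bead cross-section: 0.28 × 0.38 → 0.1064 mm².
Path length: 113000 mm³ / 0.1064 mm² → 1062030.1 mm.
Print-move time: 1062030.1 / 83.5 → 12718.9 s.
That's 12718.9 s → 3.53 hours.

3.53 hours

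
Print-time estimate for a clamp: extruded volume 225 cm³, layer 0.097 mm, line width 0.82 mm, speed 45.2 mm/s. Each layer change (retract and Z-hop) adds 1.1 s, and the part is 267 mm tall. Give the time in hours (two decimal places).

18.23 hours

Bead cross-section: 0.097 × 0.82 → 0.07954 mm².
Toolpath length = 225 cm³ / 0.07954 mm² = 225000 / 0.07954 = 2828765.4 mm.
Extrusion time = 2828765.4 / 45.2, so 62583.3 s.
Number of layers: 267 / 0.097 → 2753 (rounded up).
Layer-change overhead = 2753 × 1.1, so 3028.3 s.
Altogether 62583.3 + 3028.3 = 65611.6 s, i.e. 18.23 hours.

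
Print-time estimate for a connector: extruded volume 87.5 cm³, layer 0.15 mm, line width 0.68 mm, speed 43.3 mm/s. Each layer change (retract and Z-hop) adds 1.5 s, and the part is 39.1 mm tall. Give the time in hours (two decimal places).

5.61 hours

Line area: 0.15 × 0.68 → 0.102 mm².
Path length: 87500 mm³ / 0.102 mm² → 857843.1 mm.
Time extruding = 857843.1 / 43.3 = 19811.6 s.
Layer count = ceil(39.1 / 0.15) = 261.
Non-print overhead: 261 × 1.5 → 391.5 s.
Total = 19811.6 + 391.5 = 20203.1 s = 5.61 hours.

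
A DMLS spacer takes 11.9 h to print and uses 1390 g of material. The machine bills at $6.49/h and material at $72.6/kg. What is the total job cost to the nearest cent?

$178.15

Machine-time cost = 6.49 × 11.9, so $77.231.
Material cost = 72.6 × 1390/1000, so $100.914.
Job cost: 77.231 + 100.914 = 178.145 ≈ $178.15.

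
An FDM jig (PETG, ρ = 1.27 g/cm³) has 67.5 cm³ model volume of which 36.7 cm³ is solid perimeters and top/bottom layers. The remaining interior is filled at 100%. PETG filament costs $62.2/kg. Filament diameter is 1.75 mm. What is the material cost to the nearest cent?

Interior volume = 67.5 − 36.7 = 30.8 cm³.
Infill volume = 1.00 × 30.8 = 30.8 cm³.
Total extruded: 36.7 + 30.8 → 67.5 cm³.
Mass = 67.5 × 1.27 = 85.725 g.
Cost = 85.725 g / 1000 × $62.2/kg = $5.33.

$5.33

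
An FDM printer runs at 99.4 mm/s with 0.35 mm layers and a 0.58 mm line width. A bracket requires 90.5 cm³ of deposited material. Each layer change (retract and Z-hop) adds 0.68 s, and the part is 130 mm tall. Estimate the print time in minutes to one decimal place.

Line area = 0.35 × 0.58, so 0.203 mm².
Toolpath length = 90.5 cm³ / 0.203 mm² = 90500 / 0.203 = 445812.8 mm.
Time extruding: 445812.8 / 99.4 → 4485 s.
Layer count = ceil(130 / 0.35) = 372.
Non-print overhead = 372 × 0.68, so 252.96 s.
Total = 4485 + 252.96 = 4737.96 s = 79.0 minutes.

79.0 minutes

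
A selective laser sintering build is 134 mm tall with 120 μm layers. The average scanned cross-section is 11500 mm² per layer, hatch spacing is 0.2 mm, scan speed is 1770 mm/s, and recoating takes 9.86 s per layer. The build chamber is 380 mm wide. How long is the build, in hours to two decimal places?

Layers = ⌈134/0.12⌉ = 1117.
Scan path per layer = 11500 / 0.2 = 57500 mm.
Scan time per layer: 57500 / 1770 → 32.4859 s.
Layer cycle = 32.4859 + 9.86 = 42.3459 s.
Build time = 1117 × 42.3459 = 47300.3703 s = 13.14 hours.

13.14 hours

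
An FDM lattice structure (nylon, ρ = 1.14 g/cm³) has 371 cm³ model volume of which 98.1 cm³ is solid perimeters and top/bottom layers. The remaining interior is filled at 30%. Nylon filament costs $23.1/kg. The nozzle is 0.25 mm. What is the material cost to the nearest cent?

Interior volume: 371 − 98.1 → 272.9 cm³.
Infill volume = 0.30 × 272.9 = 81.87 cm³.
Deposited volume = 98.1 + 81.87, so 179.97 cm³.
Mass = 179.97 × 1.14 = 205.1658 g.
At $23.1/kg: 205.1658/1000 × 23.1 = $4.74.

$4.74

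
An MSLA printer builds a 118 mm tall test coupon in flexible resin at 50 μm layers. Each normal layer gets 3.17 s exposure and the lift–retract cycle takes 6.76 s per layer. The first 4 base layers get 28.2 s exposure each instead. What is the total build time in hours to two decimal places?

Number of layers: 118 / 0.05 → 2360 (rounded up).
Burn-in layers = 4 × (28.2 + 6.76) = 139.84 s.
Regular layers: 2356 × (3.17 + 6.76) → 23395.08 s.
Sum: 139.84 + 23395.08 = 23534.92 s → 6.54 hours.

6.54 hours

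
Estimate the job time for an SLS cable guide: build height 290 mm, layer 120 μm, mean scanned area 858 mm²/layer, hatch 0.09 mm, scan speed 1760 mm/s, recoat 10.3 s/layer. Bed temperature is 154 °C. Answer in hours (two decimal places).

10.55 hours

Number of layers: 290 / 0.12 → 2417 (rounded up).
Per-layer scan distance: 858 / 0.09 → 9533.3 mm.
Scan time per layer = 9533.3 / 1760, so 5.4166 s.
Time per layer: 5.4166 + 10.3 → 15.7166 s.
Build time = 2417 × 15.7166 = 37987.0222 s = 10.55 hours.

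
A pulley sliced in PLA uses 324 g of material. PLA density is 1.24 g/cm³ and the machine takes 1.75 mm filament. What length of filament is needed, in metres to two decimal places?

Extruded volume: 324/1.24 = 261.2903 cm³ (261290.3 mm³).
Filament cross-section = π × (1.75/2)² = 2.4053 mm².
L = V/A = 261290.3/2.4053 = 108631.06 mm → 108.63 m.

108.63 m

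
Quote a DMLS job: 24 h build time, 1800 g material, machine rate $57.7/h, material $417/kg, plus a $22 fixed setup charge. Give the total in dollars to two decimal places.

$2157.40

Time charge = 57.7 × 24 = $1384.80.
Material charge: 417 × 1800/1000 → $750.60.
Total = 1384.80 + 750.60 + 22 = $2157.40.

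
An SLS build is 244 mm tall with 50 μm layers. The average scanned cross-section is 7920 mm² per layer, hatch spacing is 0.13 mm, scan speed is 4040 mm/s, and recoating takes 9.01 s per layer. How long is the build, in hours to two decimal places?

Number of layers: 244 / 0.05 → 4880 (rounded up).
Hatch length per layer = 7920 / 0.13, so 60923.1 mm.
Laser time per layer: 60923.1 / 4040 → 15.08 s.
Time per layer = 15.08 + 9.01, so 24.09 s.
Total: 4880 × 24.09 s = 117559.2 s → 32.66 hours.

32.66 hours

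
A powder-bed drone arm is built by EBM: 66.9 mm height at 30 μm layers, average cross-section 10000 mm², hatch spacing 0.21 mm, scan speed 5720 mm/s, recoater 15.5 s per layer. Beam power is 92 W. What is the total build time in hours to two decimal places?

14.76 hours

Number of layers: 66.9 / 0.03 → 2230 (rounded up).
Scan path per layer = 10000 / 0.21, so 47619 mm.
Beam time per layer = 47619 / 5720, so 8.325 s.
Per-layer time = 8.325 + 15.5 = 23.825 s.
2230 layers × 23.825 s/layer = 53129.75 s, i.e. 14.76 hours.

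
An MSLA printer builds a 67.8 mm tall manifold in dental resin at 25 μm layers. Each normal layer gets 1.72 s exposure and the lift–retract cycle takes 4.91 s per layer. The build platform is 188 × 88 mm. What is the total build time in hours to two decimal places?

Number of layers: 67.8 / 0.025 → 2712 (rounded up).
Each layer takes = 1.72 + 4.91, so 6.63 s.
Build time: 2712 × 6.63 s = 17980.56 s, i.e. 4.99 hours.

4.99 hours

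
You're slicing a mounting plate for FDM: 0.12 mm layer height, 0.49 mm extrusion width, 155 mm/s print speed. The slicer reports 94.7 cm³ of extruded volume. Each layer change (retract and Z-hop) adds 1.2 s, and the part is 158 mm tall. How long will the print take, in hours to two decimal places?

3.33 hours

Bead cross-section: 0.12 × 0.49 → 0.0588 mm².
Toolpath length = 94.7 cm³ / 0.0588 mm² = 94700 / 0.0588 = 1610544.2 mm.
Extrusion time: 1610544.2 / 155 → 10390.6 s.
Layer count = ceil(158 / 0.12) = 1317.
Layer-change overhead = 1317 × 1.2 = 1580.4 s.
Total = 10390.6 + 1580.4 = 11971 s = 3.33 hours.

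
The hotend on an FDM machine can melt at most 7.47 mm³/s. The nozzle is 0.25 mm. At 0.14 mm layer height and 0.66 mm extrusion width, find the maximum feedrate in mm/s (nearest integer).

A = 0.14 × 0.66 = 0.0924 mm².
v_max = Q/A = 7.47/0.0924 = 80.84 mm/s → 81 mm/s.

81 mm/s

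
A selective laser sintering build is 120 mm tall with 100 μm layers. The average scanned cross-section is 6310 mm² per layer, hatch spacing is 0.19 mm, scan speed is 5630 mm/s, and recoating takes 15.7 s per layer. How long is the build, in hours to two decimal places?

Layer count = ceil(120 / 0.1) = 1200.
Scan path per layer = 6310 / 0.19 = 33210.5 mm.
Laser time per layer = 33210.5 / 5630 = 5.8988 s.
Per-layer time = 5.8988 + 15.7 = 21.5988 s.
1200 layers × 21.5988 s/layer = 25918.56 s, i.e. 7.20 hours.

7.20 hours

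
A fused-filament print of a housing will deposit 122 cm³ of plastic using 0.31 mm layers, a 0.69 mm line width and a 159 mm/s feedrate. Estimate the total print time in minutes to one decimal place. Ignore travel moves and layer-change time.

59.8 minutes

Line area: 0.31 × 0.69 → 0.2139 mm².
Path length: 122000 mm³ / 0.2139 mm² → 570360 mm.
Extrusion time = 570360 / 159 = 3587.2 s.
Converting: 3587.2 s = 59.8 minutes.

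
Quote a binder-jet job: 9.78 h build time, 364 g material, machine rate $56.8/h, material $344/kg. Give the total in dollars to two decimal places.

$680.72

Machine cost = 56.8 × 9.78, so $555.504.
Material cost = 344 × 364/1000, so $125.216.
Total = 555.504 + 125.216 = $680.72.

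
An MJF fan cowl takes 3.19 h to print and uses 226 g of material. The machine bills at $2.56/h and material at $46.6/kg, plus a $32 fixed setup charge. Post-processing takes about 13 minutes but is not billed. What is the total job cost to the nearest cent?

$50.70

Machine cost = 2.56 × 3.19, so $8.1664.
Feedstock cost = 46.6 × 226/1000, so $10.5316.
Total = 8.1664 + 10.5316 + 32 = 50.698 ≈ $50.70.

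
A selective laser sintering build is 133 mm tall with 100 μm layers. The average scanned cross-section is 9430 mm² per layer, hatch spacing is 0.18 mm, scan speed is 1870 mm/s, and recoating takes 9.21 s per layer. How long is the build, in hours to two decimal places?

13.75 hours

Layer count = ceil(133 / 0.1) = 1330.
Scan path per layer: 9430 / 0.18 → 52388.9 mm.
Per-layer scan time = 52388.9 / 1870 = 28.0155 s.
Per-layer time = 28.0155 + 9.21, so 37.2255 s.
Build time = 1330 × 37.2255 = 49509.915 s = 13.75 hours.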